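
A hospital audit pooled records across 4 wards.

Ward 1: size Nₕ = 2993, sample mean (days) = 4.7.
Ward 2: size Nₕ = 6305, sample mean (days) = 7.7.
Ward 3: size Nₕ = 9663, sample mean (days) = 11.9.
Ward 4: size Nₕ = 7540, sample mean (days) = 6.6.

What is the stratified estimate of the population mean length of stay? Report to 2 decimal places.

N = 26501; weights Wₕ = Nₕ/N = (0.1129, 0.2379, 0.3646, 0.2845).
x̄_st = Σ Wₕ·x̄ₕ = 0.1129·4.7 + 0.2379·7.7 + 0.3646·11.9 + 0.2845·6.6 ≈ 8.5796...
→ 8.58.

8.58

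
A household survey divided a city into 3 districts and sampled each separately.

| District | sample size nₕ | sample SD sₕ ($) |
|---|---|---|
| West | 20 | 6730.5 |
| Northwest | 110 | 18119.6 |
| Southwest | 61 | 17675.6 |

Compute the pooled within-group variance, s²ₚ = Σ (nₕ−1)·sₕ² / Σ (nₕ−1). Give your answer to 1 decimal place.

West: (20−1)·6730.5² = 19·45299630.25 = 860692974.75
Northwest: (110−1)·18119.6² = 109·328319904.16 = 35786869553.44
Southwest: (61−1)·17675.6² = 60·312426835.36 = 18745610121.6
Numerator = 55393172649.79; denominator = Σ(nₕ−1) = 188.
s²ₚ = 55393172649.79/188 = 294644535.371... → 294644535.4.

294644535.4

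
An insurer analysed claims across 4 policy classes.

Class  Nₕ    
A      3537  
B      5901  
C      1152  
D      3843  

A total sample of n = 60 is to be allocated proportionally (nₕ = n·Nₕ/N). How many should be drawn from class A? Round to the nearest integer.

15

N = 3537 + 5901 + 1152 + 3843 = 14433.
n_A = 60·3537/14433 = 14.704... → 15.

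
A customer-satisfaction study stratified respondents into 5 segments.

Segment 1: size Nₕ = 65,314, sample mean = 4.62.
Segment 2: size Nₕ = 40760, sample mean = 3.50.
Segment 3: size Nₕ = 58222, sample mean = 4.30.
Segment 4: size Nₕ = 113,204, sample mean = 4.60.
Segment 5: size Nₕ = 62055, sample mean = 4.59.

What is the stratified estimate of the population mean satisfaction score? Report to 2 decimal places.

N = 339555; weights Wₕ = Nₕ/N = (0.1924, 0.1200, 0.1715, 0.3334, 0.1828).
x̄_st = Σ Wₕ·x̄ₕ = 0.1924·4.62 + 0.1200·3.50 + 0.1715·4.30 + 0.3334·4.60 + 0.1828·4.59 ≈ 4.4185...
→ 4.42.

4.42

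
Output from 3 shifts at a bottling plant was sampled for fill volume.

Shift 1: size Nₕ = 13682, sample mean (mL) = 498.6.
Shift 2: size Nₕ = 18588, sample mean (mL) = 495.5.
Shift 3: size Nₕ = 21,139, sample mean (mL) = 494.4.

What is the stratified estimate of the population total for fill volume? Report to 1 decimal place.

26483320.8

Population total = Σ Nₕ·x̄ₕ (each stratum's size times its mean).
13682·498.6 + 18588·495.5 + 21139·494.4 = 6821845.2 + 9210354 + 10451121.6 = 26483320.8.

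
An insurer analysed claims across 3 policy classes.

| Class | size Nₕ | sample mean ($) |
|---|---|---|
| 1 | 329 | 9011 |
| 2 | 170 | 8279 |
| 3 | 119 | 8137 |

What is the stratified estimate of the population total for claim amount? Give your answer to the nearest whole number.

Population total = Σ Nₕ·x̄ₕ (each stratum's size times its mean).
329·9011 + 170·8279 + 119·8137 = 2964619 + 1407430 + 968303 = 5340352.

5340352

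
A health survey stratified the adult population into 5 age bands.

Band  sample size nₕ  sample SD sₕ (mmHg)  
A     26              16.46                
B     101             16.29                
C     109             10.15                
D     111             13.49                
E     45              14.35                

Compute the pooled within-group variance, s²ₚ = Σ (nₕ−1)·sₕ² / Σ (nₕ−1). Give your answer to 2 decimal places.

189.96

Degrees of freedom: 25 + 100 + 108 + 110 + 44 = 387.
Σ(nₕ−1)sₕ² = 25·270.9316 + 100·265.3641 + 108·103.0225 + 110·181.9801 + 44·205.9225 = 73514.531.
s²ₚ = 73514.531 / 387 = 189.9600... → 189.96.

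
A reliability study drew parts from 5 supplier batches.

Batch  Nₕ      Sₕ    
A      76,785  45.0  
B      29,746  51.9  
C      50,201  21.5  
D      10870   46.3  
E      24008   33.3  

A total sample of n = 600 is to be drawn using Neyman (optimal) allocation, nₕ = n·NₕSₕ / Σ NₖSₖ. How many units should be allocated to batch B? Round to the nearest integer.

Σ NₕSₕ = 76785·45.0 + 29746·51.9 + 50201·21.5 + 10870·46.3 + 24008·33.3 = 7381211.3.
Share for B: 1543817.4/7381211.3 = 0.20916.
n_B = 600 × 0.20916 = 125.493... → 125.

125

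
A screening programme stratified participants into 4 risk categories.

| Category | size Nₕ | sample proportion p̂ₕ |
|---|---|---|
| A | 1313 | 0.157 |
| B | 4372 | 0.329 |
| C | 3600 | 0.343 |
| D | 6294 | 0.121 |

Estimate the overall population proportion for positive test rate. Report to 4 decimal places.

N = 1313 + 4372 + 3600 + 6294 = 15579.
Overall proportion = Σ (Nₕ/N)·p̂ₕ.
Σ Nₕp̂ₕ = 206.141 + 1438.388 + 1234.8 + 761.574 = 3640.903.
3640.903 / 15579 = 0.233706... → 0.2337.

0.2337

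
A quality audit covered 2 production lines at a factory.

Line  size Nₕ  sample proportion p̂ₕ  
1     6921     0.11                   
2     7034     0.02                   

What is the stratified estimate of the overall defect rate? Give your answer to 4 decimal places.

Wₕ = Nₕ/N with N = 13955: 0.4960, 0.5040.
p̂_st = 0.4960·0.11 + 0.5040·0.02 ≈ 0.064636... → 0.0646.

0.0646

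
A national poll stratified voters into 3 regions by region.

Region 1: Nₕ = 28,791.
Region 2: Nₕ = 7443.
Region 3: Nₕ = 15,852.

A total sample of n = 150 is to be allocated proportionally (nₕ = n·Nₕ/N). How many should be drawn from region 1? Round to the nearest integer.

83

N = 28791 + 7443 + 15852 = 52086.
n_1 = 150·28791/52086 = 82.914... → 83.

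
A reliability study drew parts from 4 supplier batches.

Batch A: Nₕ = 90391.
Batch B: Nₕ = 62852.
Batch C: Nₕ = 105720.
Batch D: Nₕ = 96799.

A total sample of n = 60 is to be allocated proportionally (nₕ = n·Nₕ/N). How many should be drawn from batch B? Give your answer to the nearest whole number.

Share of batch B = 62852/355762 = 0.17667.
Allocate 60 × 0.17667 = 10.600... → 11.

11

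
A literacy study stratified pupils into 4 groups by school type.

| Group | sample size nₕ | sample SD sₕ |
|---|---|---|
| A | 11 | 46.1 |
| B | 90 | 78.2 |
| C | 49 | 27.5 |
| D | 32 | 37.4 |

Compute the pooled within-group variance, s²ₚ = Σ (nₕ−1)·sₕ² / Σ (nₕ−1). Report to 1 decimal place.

3624.6

A: (11−1)·46.1² = 10·2125.21 = 21252.1
B: (90−1)·78.2² = 89·6115.24 = 544256.36
C: (49−1)·27.5² = 48·756.25 = 36300
D: (32−1)·37.4² = 31·1398.76 = 43361.56
Numerator = 645170.02; denominator = Σ(nₕ−1) = 178.
s²ₚ = 645170.02/178 = 3624.551... → 3624.6.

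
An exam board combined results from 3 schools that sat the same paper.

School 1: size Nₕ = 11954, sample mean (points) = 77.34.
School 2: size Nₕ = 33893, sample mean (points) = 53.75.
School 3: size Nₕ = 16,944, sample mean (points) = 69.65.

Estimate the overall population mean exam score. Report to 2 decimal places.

x̄_st = (Σ Nₕx̄ₕ) / (Σ Nₕ) = (11954·77.34 + 33893·53.75 + 16944·69.65) / 62791
= 3926420.71 / 62791 = 62.5316... → 62.53.

62.53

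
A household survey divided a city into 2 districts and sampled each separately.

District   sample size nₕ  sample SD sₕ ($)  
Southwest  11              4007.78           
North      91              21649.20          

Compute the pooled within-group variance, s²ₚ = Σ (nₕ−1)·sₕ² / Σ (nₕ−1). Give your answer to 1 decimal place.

423425304.6

Southwest: (11−1)·4007.78² = 10·16062300.5284 = 160623005.284
North: (91−1)·21649.20² = 90·468687860.64 = 42181907457.6
Numerator = 42342530462.884; denominator = Σ(nₕ−1) = 100.
s²ₚ = 42342530462.884/100 = 423425304.629... → 423425304.6.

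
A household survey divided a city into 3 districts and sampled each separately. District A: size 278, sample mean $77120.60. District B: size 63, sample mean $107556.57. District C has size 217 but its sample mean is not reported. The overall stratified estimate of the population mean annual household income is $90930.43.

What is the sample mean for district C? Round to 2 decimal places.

103795.34

Σ Nₕx̄ₕ = N·μ, so 217·x̄_C = 558·90930.43 − (278·77120.60 + 63·107556.57).
= 50739179.94 − 28215590.71 = 22523589.23.
x̄_C = 22523589.23 / 217 = 103795.3421... → 103795.34.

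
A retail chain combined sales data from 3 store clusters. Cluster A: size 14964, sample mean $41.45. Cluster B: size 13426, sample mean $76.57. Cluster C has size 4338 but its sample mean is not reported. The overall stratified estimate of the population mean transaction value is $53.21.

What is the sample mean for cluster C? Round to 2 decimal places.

Σ Nₕx̄ₕ = N·μ, so 4338·x̄_C = 32728·53.21 − (14964·41.45 + 13426·76.57).
= 1741456.88 − 1648286.62 = 93170.26.
x̄_C = 93170.26 / 4338 = 21.4777... → 21.48.

21.48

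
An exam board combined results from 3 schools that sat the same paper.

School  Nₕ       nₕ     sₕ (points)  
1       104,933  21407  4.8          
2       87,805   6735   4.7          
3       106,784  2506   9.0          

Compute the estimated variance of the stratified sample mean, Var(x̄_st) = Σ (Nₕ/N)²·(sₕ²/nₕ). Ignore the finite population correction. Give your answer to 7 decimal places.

N = 299522; Wₕ = Nₕ/N.
school 1: (104933/299522)²·4.8²/21407 = 0.0001320971
school 2: (87805/299522)²·4.7²/6735 = 0.0002818637
school 3: (106784/299522)²·9.0²/2506 = 0.0041082690
Sum = 0.0045222298 → 0.0045222.

0.0045222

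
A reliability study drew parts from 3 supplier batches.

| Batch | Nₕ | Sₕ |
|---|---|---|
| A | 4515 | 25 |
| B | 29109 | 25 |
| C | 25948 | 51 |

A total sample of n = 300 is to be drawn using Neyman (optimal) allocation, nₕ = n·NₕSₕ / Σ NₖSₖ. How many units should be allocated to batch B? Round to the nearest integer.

Σ NₕSₕ = 4515·25 + 29109·25 + 25948·51 = 2163948.
Share for B: 727725/2163948 = 0.33630.
n_B = 300 × 0.33630 = 100.889... → 101.

101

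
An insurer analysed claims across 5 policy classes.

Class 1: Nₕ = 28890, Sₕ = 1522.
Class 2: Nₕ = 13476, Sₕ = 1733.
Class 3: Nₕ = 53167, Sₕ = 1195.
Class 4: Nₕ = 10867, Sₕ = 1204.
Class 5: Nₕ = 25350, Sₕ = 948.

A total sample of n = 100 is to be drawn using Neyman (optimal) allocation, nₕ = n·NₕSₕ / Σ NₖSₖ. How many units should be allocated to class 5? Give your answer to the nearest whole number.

Σ NₕSₕ = 28890·1522 + 13476·1733 + 53167·1195 + 10867·1204 + 25350·948 = 167974721.
Share for 5: 24031800/167974721 = 0.14307.
n_5 = 100 × 0.14307 = 14.307... → 14.

14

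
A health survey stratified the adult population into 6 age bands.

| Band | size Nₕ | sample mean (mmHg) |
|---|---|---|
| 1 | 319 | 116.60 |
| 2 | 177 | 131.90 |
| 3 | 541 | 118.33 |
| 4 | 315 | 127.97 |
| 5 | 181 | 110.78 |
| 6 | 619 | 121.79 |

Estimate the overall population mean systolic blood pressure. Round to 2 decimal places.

x̄_st = (Σ Nₕx̄ₕ) / (Σ Nₕ) = (319·116.60 + 177·131.90 + 541·118.33 + 315·127.97 + 181·110.78 + 619·121.79) / 2152
= 260307.97 / 2152 = 120.9610... → 120.96.

120.96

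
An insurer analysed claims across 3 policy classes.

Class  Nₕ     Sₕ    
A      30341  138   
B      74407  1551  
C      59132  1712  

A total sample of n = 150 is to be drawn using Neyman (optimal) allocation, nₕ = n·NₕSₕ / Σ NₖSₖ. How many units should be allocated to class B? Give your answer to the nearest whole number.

78

Σ NₕSₕ = 30341·138 + 74407·1551 + 59132·1712 = 220826299.
Share for B: 115405257/220826299 = 0.52261.
n_B = 150 × 0.52261 = 78.391... → 78.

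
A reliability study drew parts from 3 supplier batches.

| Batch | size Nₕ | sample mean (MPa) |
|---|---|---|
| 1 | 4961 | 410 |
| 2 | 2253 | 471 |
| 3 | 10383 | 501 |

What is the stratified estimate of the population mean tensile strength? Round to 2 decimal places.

471.50

x̄_st = (Σ Nₕx̄ₕ) / (Σ Nₕ) = (4961·410 + 2253·471 + 10383·501) / 17597
= 8297056 / 17597 = 471.5040... → 471.50.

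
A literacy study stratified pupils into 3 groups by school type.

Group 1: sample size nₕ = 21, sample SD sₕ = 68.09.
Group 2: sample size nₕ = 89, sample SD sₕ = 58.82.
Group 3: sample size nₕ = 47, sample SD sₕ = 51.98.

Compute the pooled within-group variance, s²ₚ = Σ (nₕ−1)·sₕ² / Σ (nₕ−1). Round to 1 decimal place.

3386.2

1: (21−1)·68.09² = 20·4636.2481 = 92724.962
2: (89−1)·58.82² = 88·3459.7924 = 304461.7312
3: (47−1)·51.98² = 46·2701.9204 = 124288.3384
Numerator = 521475.0316; denominator = Σ(nₕ−1) = 154.
s²ₚ = 521475.0316/154 = 3386.202... → 3386.2.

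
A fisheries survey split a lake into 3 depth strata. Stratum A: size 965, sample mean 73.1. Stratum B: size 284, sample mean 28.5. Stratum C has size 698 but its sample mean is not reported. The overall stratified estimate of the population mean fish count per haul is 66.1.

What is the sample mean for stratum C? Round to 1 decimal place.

71.7

Σ Nₕx̄ₕ = N·μ, so 698·x̄_C = 1947·66.1 − (965·73.1 + 284·28.5).
= 128696.7 − 78635.5 = 50061.2.
x̄_C = 50061.2 / 698 = 71.721... → 71.7.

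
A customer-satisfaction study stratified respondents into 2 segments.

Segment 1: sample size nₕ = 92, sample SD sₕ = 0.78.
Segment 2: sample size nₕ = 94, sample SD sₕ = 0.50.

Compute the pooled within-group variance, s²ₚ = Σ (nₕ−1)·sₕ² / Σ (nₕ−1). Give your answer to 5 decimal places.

1: (92−1)·0.78² = 91·0.6084 = 55.3644
2: (94−1)·0.50² = 93·0.25 = 23.25
Numerator = 78.6144; denominator = Σ(nₕ−1) = 184.
s²ₚ = 78.6144/184 = 0.4272522... → 0.42725.

0.42725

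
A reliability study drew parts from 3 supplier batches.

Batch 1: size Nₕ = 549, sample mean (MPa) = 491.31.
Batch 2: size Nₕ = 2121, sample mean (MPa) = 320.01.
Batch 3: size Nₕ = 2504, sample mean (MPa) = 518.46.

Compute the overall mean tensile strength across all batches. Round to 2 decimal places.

N = 549 + 2121 + 2504 = 5174.
Weight each subgroup mean by Nₕ/N and sum.
Σ Nₕx̄ₕ = 549·491.31 + 2121·320.01 + 2504·518.46 = 269729.19 + 678741.21 + 1298223.84 = 2246694.24.
Divide by N: 2246694.24 / 5174 = 434.2277... → 434.23.

434.23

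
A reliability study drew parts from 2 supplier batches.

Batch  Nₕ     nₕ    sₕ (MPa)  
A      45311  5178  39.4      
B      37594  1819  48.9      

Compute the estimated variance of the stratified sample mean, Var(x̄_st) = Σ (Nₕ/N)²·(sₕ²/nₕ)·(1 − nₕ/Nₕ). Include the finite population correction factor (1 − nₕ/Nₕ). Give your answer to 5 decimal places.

N = 82905; Wₕ = Nₕ/N.
batch A: (45311/82905)²·39.4²/5178·(1 − 5178/45311) = 0.07931845
batch B: (37594/82905)²·48.9²/1819·(1 − 1819/37594) = 0.25723008
Sum = 0.33654853 → 0.33655.

0.33655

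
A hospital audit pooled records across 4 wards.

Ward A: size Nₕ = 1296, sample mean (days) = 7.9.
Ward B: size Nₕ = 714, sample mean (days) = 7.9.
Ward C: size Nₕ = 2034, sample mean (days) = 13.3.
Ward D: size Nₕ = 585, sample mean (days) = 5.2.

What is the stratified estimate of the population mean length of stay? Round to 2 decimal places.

N = 4629; weights Wₕ = Nₕ/N = (0.2800, 0.1542, 0.4394, 0.1264).
x̄_st = Σ Wₕ·x̄ₕ = 0.2800·7.9 + 0.1542·7.9 + 0.4394·13.3 + 0.1264·5.2 ≈ 9.9316...
→ 9.93.

9.93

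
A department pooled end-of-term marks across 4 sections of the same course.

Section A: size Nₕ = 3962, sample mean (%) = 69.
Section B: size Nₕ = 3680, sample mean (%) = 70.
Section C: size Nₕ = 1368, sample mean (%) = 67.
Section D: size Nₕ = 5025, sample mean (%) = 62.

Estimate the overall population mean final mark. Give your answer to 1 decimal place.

66.6

x̄_st = (Σ Nₕx̄ₕ) / (Σ Nₕ) = (3962·69 + 3680·70 + 1368·67 + 5025·62) / 14035
= 934184 / 14035 = 66.561... → 66.6.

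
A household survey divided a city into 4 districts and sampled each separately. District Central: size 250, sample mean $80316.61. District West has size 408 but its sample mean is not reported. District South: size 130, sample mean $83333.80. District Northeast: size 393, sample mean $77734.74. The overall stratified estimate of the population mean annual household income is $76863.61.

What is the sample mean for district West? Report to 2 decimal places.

Σ Nₕx̄ₕ = N·μ, so 408·x̄_West = 1181·76863.61 − (250·80316.61 + 130·83333.80 + 393·77734.74).
= 90775923.41 − 61462299.32 = 29313624.09.
x̄_West = 29313624.09 / 408 = 71847.1179... → 71847.12.

71847.12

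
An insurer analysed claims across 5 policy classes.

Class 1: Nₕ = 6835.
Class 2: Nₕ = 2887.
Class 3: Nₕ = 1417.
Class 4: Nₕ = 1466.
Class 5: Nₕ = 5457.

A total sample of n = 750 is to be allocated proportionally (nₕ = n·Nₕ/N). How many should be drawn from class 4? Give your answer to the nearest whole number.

61

Share of class 4 = 1466/18062 = 0.08116.
Allocate 750 × 0.08116 = 60.874... → 61.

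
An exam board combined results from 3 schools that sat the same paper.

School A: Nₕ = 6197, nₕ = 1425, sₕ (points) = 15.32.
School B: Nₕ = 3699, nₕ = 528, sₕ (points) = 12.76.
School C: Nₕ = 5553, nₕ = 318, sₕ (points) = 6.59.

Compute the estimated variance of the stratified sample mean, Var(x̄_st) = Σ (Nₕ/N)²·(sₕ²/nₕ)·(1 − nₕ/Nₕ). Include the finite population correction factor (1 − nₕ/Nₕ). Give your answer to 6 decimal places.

0.052196

N = 15449. Term for each stratum: Wₕ²sₕ²/nₕ·(1−nₕ/Nₕ).
Var(x̄_st) = 0.020407220 + 0.015154697 + 0.016633641 = 0.052195558 → 0.052196.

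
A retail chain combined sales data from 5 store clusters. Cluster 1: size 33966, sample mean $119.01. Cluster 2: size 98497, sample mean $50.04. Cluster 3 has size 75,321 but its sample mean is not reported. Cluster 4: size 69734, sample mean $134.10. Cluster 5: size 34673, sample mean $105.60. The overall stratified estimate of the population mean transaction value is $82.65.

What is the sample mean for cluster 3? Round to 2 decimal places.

N = 33966 + 98497 + 75321 + 69734 + 34673 = 312191.
Overall total = μ·N = 82.65·312191 = 25802586.15.
Subtract the known strata: 33966·119.01 + 98497·50.04 + 69734·134.10 + 34673·105.60 = 21983881.74.
Remaining total for cluster 3: 25802586.15 − 21983881.74 = 3818704.41.
Divide by its size: 3818704.41 / 75321 = 50.6991... → 50.70.

50.70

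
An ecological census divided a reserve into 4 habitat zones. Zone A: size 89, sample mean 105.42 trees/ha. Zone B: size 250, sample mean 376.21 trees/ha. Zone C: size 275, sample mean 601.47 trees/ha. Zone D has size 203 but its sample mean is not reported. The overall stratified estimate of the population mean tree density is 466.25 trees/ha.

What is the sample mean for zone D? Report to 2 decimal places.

552.15

N = 89 + 250 + 275 + 203 = 817.
Overall total = μ·N = 466.25·817 = 380926.25.
Subtract the known strata: 89·105.42 + 250·376.21 + 275·601.47 = 268839.13.
Remaining total for zone D: 380926.25 − 268839.13 = 112087.12.
Divide by its size: 112087.12 / 203 = 552.1533... → 552.15.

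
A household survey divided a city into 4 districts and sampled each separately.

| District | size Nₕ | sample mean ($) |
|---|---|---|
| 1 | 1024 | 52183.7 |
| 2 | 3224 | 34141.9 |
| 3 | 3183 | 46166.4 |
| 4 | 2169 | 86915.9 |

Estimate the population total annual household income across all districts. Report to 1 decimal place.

498977832.7

1: 1024·52183.7 = 53436108.8
2: 3224·34141.9 = 110073485.6
3: 3183·46166.4 = 146947651.2
4: 2169·86915.9 = 188520587.1
τ̂ = Σ Nₕx̄ₕ = 498977832.7.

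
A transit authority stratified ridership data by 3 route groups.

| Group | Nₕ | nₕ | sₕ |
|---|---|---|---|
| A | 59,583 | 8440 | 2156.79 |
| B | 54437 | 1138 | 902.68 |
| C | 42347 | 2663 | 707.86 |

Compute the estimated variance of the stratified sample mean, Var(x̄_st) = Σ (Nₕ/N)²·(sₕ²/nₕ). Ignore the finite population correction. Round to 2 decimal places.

N = 156367. Term for each stratum: Wₕ²sₕ²/nₕ.
Var(x̄_st) = 80.02539 + 86.78078 + 13.79999 = 180.60615 → 180.61.

180.61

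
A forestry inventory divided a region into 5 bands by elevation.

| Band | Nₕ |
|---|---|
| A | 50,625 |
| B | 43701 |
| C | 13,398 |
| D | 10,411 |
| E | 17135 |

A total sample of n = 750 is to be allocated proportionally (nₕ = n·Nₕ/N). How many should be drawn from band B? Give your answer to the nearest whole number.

N = 50625 + 43701 + 13398 + 10411 + 17135 = 135270.
n_B = 750·43701/135270 = 242.299... → 242.

242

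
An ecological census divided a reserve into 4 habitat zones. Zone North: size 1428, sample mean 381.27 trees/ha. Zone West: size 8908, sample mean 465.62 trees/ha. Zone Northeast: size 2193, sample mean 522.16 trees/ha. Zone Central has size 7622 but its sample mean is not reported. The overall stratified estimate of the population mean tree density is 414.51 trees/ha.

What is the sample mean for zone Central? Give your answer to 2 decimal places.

Σ Nₕx̄ₕ = N·μ, so 7622·x̄_Central = 20151·414.51 − (1428·381.27 + 8908·465.62 + 2193·522.16).
= 8352791.01 − 5837293.4 = 2515497.61.
x̄_Central = 2515497.61 / 7622 = 330.0312... → 330.03.

330.03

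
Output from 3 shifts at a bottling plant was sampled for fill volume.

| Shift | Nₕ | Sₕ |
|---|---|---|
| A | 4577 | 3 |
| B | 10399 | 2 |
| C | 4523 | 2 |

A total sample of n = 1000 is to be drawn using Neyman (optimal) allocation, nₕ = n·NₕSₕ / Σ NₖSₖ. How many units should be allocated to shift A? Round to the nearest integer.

Σ NₕSₕ = 4577·3 + 10399·2 + 4523·2 = 43575.
Share for A: 13731/43575 = 0.31511.
n_A = 1000 × 0.31511 = 315.112... → 315.

315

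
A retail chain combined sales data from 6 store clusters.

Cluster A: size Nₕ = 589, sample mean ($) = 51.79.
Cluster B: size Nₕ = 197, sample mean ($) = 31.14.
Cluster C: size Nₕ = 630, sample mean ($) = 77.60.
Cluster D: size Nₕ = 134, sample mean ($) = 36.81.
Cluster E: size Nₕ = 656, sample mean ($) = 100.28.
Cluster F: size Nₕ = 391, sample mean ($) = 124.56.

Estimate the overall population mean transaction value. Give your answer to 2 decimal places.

78.92

N = 2597; weights Wₕ = Nₕ/N = (0.2268, 0.0759, 0.2426, 0.0516, 0.2526, 0.1506).
x̄_st = Σ Wₕ·x̄ₕ = 0.2268·51.79 + 0.0759·31.14 + 0.2426·77.60 + 0.0516·36.81 + 0.2526·100.28 + 0.1506·124.56 ≈ 78.9165...
→ 78.92.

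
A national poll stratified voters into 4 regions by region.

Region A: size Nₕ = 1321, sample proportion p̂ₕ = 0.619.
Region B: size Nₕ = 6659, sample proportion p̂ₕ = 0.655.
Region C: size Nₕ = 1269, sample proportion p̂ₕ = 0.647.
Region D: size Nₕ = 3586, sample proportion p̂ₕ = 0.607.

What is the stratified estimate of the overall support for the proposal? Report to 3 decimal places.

Wₕ = Nₕ/N with N = 12835: 0.1029, 0.5188, 0.0989, 0.2794.
p̂_st = 0.1029·0.619 + 0.5188·0.655 + 0.0989·0.647 + 0.2794·0.607 ≈ 0.63709... → 0.637.

0.637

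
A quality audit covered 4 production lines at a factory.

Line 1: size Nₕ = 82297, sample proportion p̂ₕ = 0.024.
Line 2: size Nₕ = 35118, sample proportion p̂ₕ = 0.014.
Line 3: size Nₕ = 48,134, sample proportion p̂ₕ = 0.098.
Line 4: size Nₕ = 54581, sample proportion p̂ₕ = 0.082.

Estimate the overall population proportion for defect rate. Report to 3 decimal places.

0.053

Wₕ = Nₕ/N with N = 220130: 0.3739, 0.1595, 0.2187, 0.2479.
p̂_st = 0.3739·0.024 + 0.1595·0.014 + 0.2187·0.098 + 0.2479·0.082 ≈ 0.05297... → 0.053.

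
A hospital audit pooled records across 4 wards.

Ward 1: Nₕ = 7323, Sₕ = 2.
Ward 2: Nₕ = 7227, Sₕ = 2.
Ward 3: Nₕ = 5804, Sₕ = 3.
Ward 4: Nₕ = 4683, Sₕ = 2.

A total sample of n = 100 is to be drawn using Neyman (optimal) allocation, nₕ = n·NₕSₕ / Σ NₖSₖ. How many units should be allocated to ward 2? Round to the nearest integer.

26

Σ NₕSₕ = 7323·2 + 7227·2 + 5804·3 + 4683·2 = 55878.
Share for 2: 14454/55878 = 0.25867.
n_2 = 100 × 0.25867 = 25.867... → 26.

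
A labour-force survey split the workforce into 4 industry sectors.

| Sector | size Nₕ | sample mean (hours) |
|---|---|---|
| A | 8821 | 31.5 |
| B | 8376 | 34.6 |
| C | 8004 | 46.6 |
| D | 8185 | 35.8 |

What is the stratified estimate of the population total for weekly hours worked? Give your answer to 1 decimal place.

1233680.5

Population total = Σ Nₕ·x̄ₕ (each stratum's size times its mean).
8821·31.5 + 8376·34.6 + 8004·46.6 + 8185·35.8 = 277861.5 + 289809.6 + 372986.4 + 293023 = 1233680.5.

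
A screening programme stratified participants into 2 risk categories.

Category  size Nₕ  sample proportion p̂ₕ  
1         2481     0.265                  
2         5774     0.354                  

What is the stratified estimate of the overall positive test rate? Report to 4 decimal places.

N = 2481 + 5774 = 8255.
Overall proportion = Σ (Nₕ/N)·p̂ₕ.
Σ Nₕp̂ₕ = 657.465 + 2043.996 = 2701.461.
2701.461 / 8255 = 0.327251... → 0.3273.

0.3273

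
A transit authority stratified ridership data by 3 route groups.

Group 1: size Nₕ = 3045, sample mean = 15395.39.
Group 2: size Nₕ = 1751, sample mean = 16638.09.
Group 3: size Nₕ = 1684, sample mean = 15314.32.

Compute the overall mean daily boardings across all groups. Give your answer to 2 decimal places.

N = 6480; weights Wₕ = Nₕ/N = (0.4699, 0.2702, 0.2599).
x̄_st = Σ Wₕ·x̄ₕ = 0.4699·15395.39 + 0.2702·16638.09 + 0.2599·15314.32 ≈ 15710.1193...
→ 15710.12.

15710.12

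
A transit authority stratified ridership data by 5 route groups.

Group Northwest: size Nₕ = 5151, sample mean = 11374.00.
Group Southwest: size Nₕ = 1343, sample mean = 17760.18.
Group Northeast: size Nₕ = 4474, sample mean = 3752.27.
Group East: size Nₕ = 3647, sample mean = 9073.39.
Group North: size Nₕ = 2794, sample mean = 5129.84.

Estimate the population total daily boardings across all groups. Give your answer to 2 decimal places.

146650478.01

Northwest: 5151·11374.00 = 58587474
Southwest: 1343·17760.18 = 23851921.74
Northeast: 4474·3752.27 = 16787655.98
East: 3647·9073.39 = 33090653.33
North: 2794·5129.84 = 14332772.96
τ̂ = Σ Nₕx̄ₕ = 146650478.01.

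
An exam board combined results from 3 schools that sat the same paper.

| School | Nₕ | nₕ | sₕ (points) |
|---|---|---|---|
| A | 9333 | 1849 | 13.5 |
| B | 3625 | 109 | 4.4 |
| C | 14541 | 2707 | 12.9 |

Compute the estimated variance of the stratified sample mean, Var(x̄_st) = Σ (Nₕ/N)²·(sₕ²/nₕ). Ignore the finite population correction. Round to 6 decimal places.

N = 27499; Wₕ = Nₕ/N.
school A: (9333/27499)²·13.5²/1849 = 0.011353751
school B: (3625/27499)²·4.4²/109 = 0.003086463
school C: (14541/27499)²·12.9²/2707 = 0.017188814
Sum = 0.031629028 → 0.031629.

0.031629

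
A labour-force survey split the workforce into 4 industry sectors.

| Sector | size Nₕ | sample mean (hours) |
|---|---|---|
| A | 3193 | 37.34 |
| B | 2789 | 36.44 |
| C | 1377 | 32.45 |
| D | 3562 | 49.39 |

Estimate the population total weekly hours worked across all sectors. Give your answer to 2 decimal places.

Population total = Σ Nₕ·x̄ₕ (each stratum's size times its mean).
3193·37.34 + 2789·36.44 + 1377·32.45 + 3562·49.39 = 119226.62 + 101631.16 + 44683.65 + 175927.18 = 441468.61.

441468.61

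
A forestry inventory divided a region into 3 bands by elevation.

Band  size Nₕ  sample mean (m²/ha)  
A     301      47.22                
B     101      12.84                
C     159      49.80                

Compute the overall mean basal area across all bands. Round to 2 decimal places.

41.76

N = 301 + 101 + 159 = 561.
Overall mean = Σ (Nₕ/N)·x̄ₕ — weight by population share, not a simple average.
Σ Nₕx̄ₕ = 301·47.22 + 101·12.84 + 159·49.80 = 14213.22 + 1296.84 + 7918.2 = 23428.26.
Divide by N: 23428.26 / 561 = 41.7616... → 41.76.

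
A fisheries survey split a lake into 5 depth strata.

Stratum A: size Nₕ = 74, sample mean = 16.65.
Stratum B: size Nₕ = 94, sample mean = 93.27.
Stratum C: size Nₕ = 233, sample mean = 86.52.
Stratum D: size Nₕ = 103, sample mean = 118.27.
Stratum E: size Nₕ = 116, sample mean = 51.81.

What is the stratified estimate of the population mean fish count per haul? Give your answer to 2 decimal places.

N = 620; weights Wₕ = Nₕ/N = (0.1194, 0.1516, 0.3758, 0.1661, 0.1871).
x̄_st = Σ Wₕ·x̄ₕ = 0.1194·16.65 + 0.1516·93.27 + 0.3758·86.52 + 0.1661·118.27 + 0.1871·51.81 ≈ 77.9845...
→ 77.98.

77.98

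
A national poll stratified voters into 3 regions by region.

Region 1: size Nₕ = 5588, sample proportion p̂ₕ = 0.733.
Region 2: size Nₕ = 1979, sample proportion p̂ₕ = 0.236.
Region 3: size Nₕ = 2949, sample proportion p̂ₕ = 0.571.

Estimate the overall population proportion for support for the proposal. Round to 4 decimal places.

N = 5588 + 1979 + 2949 = 10516.
Overall proportion = Σ (Nₕ/N)·p̂ₕ.
Σ Nₕp̂ₕ = 4096.004 + 467.044 + 1683.879 = 6246.927.
6246.927 / 10516 = 0.594040... → 0.5940.

0.5940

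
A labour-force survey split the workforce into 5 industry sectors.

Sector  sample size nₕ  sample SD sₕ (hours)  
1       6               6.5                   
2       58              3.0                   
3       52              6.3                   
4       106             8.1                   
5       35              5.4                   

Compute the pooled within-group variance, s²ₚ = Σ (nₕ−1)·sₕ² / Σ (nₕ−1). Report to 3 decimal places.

Degrees of freedom: 5 + 57 + 51 + 105 + 34 = 252.
Σ(nₕ−1)sₕ² = 5·42.25 + 57·9 + 51·39.69 + 105·65.61 + 34·29.16 = 10628.93.
s²ₚ = 10628.93 / 252 = 42.17829... → 42.178.

42.178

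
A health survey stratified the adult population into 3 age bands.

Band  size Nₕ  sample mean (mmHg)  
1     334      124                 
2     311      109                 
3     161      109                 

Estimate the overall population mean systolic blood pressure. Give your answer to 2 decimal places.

N = 806; weights Wₕ = Nₕ/N = (0.4144, 0.3859, 0.1998).
x̄_st = Σ Wₕ·x̄ₕ = 0.4144·124 + 0.3859·109 + 0.1998·109 ≈ 115.2159...
→ 115.22.

115.22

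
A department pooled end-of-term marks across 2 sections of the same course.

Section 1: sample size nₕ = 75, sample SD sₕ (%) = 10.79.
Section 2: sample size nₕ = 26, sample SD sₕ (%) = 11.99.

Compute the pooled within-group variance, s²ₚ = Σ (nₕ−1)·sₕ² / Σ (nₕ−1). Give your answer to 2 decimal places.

123.33

Degrees of freedom: 74 + 25 = 99.
Σ(nₕ−1)sₕ² = 74·116.4241 + 25·143.7601 = 12209.3859.
s²ₚ = 12209.3859 / 99 = 123.3271... → 123.33.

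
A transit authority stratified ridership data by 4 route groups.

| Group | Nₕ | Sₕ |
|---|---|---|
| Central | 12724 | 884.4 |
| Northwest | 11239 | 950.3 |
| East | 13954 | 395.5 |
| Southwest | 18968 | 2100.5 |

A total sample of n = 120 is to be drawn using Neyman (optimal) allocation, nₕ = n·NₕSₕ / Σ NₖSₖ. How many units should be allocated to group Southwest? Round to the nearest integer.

Σ NₕSₕ = 12724·884.4 + 11239·950.3 + 13954·395.5 + 18968·2100.5 = 67294618.3.
Share for Southwest: 39842284/67294618.3 = 0.59206.
n_Southwest = 120 × 0.59206 = 71.047... → 71.

71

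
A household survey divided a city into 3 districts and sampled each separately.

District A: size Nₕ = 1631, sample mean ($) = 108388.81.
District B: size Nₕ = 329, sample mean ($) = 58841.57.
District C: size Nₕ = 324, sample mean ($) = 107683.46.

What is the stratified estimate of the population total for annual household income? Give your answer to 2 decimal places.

231030466.68

A: 1631·108388.81 = 176782149.11
B: 329·58841.57 = 19358876.53
C: 324·107683.46 = 34889441.04
τ̂ = Σ Nₕx̄ₕ = 231030466.68.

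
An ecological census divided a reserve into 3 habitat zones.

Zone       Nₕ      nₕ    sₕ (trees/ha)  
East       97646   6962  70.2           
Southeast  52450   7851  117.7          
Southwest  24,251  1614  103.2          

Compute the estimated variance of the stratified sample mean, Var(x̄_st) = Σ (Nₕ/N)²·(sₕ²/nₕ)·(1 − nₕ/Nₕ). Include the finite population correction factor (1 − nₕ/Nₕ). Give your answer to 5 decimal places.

0.46117

N = 174347; Wₕ = Nₕ/N.
zone East: (97646/174347)²·70.2²/6962·(1 − 6962/97646) = 0.20620366
zone Southeast: (52450/174347)²·117.7²/7851·(1 − 7851/52450) = 0.13579057
zone Southwest: (24251/174347)²·103.2²/1614·(1 − 1614/24251) = 0.11917233
Sum = 0.46116656 → 0.46117.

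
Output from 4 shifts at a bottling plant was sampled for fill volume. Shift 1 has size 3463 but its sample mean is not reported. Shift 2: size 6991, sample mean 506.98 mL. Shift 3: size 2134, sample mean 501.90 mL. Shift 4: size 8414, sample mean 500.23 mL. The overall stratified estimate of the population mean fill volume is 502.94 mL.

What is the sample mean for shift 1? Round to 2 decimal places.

502.01

N = 3463 + 6991 + 2134 + 8414 = 21002.
Overall total = μ·N = 502.94·21002 = 10562745.88.
Subtract the known strata: 6991·506.98 + 2134·501.90 + 8414·500.23 = 8824287.
Remaining total for shift 1: 10562745.88 − 8824287 = 1738458.88.
Divide by its size: 1738458.88 / 3463 = 502.0095... → 502.01.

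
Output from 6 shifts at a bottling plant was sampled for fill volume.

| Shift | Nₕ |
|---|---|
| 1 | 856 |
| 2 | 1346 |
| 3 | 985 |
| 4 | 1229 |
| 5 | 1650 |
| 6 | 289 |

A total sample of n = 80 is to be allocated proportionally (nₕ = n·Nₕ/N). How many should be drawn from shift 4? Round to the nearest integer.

Share of shift 4 = 1229/6355 = 0.19339.
Allocate 80 × 0.19339 = 15.471... → 15.

15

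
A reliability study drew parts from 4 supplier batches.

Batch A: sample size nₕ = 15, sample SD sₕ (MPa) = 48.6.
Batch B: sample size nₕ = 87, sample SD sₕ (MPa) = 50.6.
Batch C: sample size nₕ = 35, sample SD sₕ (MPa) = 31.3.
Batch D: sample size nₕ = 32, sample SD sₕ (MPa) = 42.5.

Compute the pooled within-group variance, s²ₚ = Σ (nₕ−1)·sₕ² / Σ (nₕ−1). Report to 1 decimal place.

2076.1

Degrees of freedom: 14 + 86 + 34 + 31 = 165.
Σ(nₕ−1)sₕ² = 14·2361.96 + 86·2560.36 + 34·979.69 + 31·1806.25 = 342561.61.
s²ₚ = 342561.61 / 165 = 2076.131... → 2076.1.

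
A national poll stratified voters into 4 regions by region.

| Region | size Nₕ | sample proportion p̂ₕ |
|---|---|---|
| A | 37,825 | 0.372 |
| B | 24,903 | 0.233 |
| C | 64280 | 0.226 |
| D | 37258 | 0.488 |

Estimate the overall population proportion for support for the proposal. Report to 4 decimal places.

N = 37825 + 24903 + 64280 + 37258 = 164266.
Overall proportion = Σ (Nₕ/N)·p̂ₕ.
Σ Nₕp̂ₕ = 14070.9 + 5802.399 + 14527.28 + 18181.904 = 52582.483.
52582.483 / 164266 = 0.320106... → 0.3201.

0.3201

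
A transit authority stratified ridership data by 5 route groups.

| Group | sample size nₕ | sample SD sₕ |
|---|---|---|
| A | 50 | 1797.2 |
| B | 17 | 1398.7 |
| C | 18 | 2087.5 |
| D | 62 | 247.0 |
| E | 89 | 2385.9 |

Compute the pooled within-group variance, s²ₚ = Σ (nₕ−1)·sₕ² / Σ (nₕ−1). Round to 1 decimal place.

3326024.3

Degrees of freedom: 49 + 16 + 17 + 61 + 88 = 231.
Σ(nₕ−1)sₕ² = 49·3229927.84 + 16·1956361.69 + 17·4357656.25 + 61·61009 + 88·5692518.81 = 768311611.73.
s²ₚ = 768311611.73 / 231 = 3326024.293... → 3326024.3.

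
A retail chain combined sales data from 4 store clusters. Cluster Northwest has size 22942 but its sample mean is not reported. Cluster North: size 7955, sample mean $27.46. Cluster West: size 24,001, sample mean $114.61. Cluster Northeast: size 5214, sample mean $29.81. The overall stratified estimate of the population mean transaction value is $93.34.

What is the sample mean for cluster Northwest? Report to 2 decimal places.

Σ Nₕx̄ₕ = N·μ, so 22942·x̄_Northwest = 60112·93.34 − (7955·27.46 + 24001·114.61 + 5214·29.81).
= 5610854.08 − 3124628.25 = 2486225.83.
x̄_Northwest = 2486225.83 / 22942 = 108.3701... → 108.37.

108.37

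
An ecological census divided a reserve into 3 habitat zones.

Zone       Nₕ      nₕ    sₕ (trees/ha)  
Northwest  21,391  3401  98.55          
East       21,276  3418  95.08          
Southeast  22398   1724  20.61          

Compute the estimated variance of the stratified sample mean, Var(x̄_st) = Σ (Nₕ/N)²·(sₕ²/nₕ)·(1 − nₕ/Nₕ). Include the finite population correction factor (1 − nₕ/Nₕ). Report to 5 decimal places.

N = 65065; Wₕ = Nₕ/N.
zone Northwest: (21391/65065)²·98.55²/3401·(1 − 3401/21391) = 0.25958166
zone East: (21276/65065)²·95.08²/3418·(1 − 3418/21276) = 0.23737459
zone Southeast: (22398/65065)²·20.61²/1724·(1 − 1724/22398) = 0.02694993
Sum = 0.52390618 → 0.52391.

0.52391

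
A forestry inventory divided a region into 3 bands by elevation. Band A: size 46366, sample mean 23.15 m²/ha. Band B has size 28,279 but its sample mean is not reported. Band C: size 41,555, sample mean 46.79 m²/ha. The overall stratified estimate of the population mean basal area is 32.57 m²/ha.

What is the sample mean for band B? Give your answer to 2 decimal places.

N = 46366 + 28279 + 41555 = 116200.
Overall total = μ·N = 32.57·116200 = 3784634.
Subtract the known strata: 46366·23.15 + 41555·46.79 = 3017731.35.
Remaining total for band B: 3784634 − 3017731.35 = 766902.65.
Divide by its size: 766902.65 / 28279 = 27.1192... → 27.12.

27.12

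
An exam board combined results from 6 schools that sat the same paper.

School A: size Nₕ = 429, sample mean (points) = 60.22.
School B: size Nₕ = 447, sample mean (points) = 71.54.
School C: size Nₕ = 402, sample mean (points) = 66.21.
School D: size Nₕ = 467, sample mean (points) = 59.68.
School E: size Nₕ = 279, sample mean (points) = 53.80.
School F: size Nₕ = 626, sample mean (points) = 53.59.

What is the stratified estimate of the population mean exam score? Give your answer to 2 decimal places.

N = 2650; weights Wₕ = Nₕ/N = (0.1619, 0.1687, 0.1517, 0.1762, 0.1053, 0.2362).
x̄_st = Σ Wₕ·x̄ₕ = 0.1619·60.22 + 0.1687·71.54 + 0.1517·66.21 + 0.1762·59.68 + 0.1053·53.80 + 0.2362·53.59 ≈ 60.7009...
→ 60.70.

60.70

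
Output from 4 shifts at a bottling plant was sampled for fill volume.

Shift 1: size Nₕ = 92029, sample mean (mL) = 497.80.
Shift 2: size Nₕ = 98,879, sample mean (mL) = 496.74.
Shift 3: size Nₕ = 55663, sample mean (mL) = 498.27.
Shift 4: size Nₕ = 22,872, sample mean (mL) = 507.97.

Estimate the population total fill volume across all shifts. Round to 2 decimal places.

Population total = Σ Nₕ·x̄ₕ (each stratum's size times its mean).
92029·497.80 + 98879·496.74 + 55663·498.27 + 22872·507.97 = 45812036.2 + 49117154.46 + 27735203.01 + 11618289.84 = 134282683.51.

134282683.51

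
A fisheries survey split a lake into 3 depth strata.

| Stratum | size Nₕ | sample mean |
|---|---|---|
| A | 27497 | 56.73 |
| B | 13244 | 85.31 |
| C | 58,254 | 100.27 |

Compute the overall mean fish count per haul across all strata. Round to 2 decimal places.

N = 98995; weights Wₕ = Nₕ/N = (0.2778, 0.1338, 0.5885).
x̄_st = Σ Wₕ·x̄ₕ = 0.2778·56.73 + 0.1338·85.31 + 0.5885·100.27 ≈ 86.1748...
→ 86.17.

86.17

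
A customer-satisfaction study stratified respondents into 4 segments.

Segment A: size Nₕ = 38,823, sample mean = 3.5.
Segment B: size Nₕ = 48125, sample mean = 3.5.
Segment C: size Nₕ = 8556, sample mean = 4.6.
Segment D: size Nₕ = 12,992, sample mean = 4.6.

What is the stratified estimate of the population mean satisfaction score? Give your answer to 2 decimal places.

3.72

N = 38823 + 48125 + 8556 + 12992 = 108496.
Weight each subgroup mean by Nₕ/N and sum.
Σ Nₕx̄ₕ = 38823·3.5 + 48125·3.5 + 8556·4.6 + 12992·4.6 = 135880.5 + 168437.5 + 39357.6 + 59763.2 = 403438.8.
Divide by N: 403438.8 / 108496 = 3.7185... → 3.72.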